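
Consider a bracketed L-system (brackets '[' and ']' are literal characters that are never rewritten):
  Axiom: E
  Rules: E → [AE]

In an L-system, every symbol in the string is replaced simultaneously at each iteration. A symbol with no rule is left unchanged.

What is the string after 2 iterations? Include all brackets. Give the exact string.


Answer: [A[AE]]

Derivation:
Step 0: E
Step 1: [AE]
Step 2: [A[AE]]


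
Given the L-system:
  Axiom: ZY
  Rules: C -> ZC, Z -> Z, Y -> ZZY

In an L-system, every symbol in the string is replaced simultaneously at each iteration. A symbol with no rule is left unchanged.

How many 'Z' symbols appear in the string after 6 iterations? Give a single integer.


Step 0: ZY  (1 'Z')
Step 1: ZZZY  (3 'Z')
Step 2: ZZZZZY  (5 'Z')
Step 3: ZZZZZZZY  (7 'Z')
Step 4: ZZZZZZZZZY  (9 'Z')
Step 5: ZZZZZZZZZZZY  (11 'Z')
Step 6: ZZZZZZZZZZZZZY  (13 'Z')

Answer: 13


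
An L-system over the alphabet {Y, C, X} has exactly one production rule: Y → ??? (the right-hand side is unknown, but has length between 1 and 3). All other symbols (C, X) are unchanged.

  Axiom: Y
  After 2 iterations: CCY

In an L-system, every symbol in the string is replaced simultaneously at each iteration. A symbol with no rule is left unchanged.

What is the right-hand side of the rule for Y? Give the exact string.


Answer: CY

Derivation:
Trying Y → CY:
  Step 0: Y
  Step 1: CY
  Step 2: CCY
Matches the given result.


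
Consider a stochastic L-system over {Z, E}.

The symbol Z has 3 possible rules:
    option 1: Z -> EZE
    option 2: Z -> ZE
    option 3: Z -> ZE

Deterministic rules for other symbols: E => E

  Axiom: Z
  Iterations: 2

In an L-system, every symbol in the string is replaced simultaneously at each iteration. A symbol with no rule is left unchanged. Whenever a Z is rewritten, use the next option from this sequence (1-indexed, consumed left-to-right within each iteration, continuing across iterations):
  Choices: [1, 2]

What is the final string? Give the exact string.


Step 0: Z
Step 1: EZE  (used choices [1])
Step 2: EZEE  (used choices [2])

Answer: EZEE


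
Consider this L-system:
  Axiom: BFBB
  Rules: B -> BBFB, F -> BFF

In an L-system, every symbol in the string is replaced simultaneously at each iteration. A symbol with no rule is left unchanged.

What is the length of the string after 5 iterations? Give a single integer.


Step 0: length = 4
Step 1: length = 15
Step 2: length = 55
Step 3: length = 200
Step 4: length = 725
Step 5: length = 2625

Answer: 2625


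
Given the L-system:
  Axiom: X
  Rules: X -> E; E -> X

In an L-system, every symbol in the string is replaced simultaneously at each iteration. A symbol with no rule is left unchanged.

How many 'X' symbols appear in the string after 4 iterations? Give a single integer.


Answer: 1

Derivation:
Step 0: X  (1 'X')
Step 1: E  (0 'X')
Step 2: X  (1 'X')
Step 3: E  (0 'X')
Step 4: X  (1 'X')


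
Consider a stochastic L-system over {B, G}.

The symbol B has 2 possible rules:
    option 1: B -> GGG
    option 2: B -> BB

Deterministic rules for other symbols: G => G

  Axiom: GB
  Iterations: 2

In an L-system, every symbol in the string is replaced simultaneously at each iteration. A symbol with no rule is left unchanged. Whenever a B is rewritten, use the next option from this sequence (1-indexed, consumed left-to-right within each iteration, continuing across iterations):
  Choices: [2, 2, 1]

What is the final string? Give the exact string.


Answer: GBBGGG

Derivation:
Step 0: GB
Step 1: GBB  (used choices [2])
Step 2: GBBGGG  (used choices [2, 1])


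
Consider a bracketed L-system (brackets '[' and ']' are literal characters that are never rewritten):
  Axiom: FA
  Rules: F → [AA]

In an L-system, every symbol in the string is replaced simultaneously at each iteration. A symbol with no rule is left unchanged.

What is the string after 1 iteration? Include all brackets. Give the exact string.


Step 0: FA
Step 1: [AA]A

Answer: [AA]A


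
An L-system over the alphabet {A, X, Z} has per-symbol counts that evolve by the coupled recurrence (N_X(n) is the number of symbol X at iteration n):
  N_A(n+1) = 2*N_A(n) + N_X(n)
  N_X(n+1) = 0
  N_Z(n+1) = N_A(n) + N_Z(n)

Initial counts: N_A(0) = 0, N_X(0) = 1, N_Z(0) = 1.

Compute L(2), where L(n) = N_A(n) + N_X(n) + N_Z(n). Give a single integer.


Step 0: N_A=0, N_X=1, N_Z=1, L=2
Step 1: N_A=1, N_X=0, N_Z=1, L=2
Step 2: N_A=2, N_X=0, N_Z=2, L=4

Answer: 4


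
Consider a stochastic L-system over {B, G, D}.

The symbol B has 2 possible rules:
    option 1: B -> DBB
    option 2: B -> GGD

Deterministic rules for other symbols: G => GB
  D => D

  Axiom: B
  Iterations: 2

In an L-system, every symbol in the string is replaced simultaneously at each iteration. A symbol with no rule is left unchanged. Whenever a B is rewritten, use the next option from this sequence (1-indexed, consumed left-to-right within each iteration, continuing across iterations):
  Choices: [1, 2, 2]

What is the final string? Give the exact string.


Answer: DGGDGGD

Derivation:
Step 0: B
Step 1: DBB  (used choices [1])
Step 2: DGGDGGD  (used choices [2, 2])


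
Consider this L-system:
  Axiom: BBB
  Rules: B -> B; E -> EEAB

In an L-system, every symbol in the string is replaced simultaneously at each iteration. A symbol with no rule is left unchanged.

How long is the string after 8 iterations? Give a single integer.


Answer: 3

Derivation:
Step 0: length = 3
Step 1: length = 3
Step 2: length = 3
Step 3: length = 3
Step 4: length = 3
Step 5: length = 3
Step 6: length = 3
Step 7: length = 3
Step 8: length = 3


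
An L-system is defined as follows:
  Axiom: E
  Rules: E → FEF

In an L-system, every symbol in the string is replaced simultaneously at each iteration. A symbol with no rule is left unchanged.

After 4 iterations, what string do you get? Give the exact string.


Answer: FFFFEFFFF

Derivation:
Step 0: E
Step 1: FEF
Step 2: FFEFF
Step 3: FFFEFFF
Step 4: FFFFEFFFF


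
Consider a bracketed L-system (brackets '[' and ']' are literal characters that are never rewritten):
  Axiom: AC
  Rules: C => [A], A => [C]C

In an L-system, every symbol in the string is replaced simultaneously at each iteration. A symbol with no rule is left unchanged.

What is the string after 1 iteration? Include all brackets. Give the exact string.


Step 0: AC
Step 1: [C]C[A]

Answer: [C]C[A]


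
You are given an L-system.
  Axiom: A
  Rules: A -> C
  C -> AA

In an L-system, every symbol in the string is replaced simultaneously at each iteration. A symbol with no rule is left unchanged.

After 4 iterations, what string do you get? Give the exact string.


Step 0: A
Step 1: C
Step 2: AA
Step 3: CC
Step 4: AAAA

Answer: AAAA


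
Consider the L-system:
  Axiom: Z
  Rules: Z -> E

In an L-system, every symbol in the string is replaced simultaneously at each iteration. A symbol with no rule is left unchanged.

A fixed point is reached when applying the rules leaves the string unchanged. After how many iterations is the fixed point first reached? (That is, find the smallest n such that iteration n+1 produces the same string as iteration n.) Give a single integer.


Step 0: Z
Step 1: E
Step 2: E  (unchanged — fixed point at step 1)

Answer: 1


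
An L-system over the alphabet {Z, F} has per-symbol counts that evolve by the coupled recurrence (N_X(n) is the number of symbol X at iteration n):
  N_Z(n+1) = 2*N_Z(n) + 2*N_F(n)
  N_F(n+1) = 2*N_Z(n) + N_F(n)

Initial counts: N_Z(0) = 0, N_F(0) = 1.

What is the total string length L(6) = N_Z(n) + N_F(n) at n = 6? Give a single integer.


Answer: 1763

Derivation:
Step 0: N_Z=0, N_F=1, L=1
Step 1: N_Z=2, N_F=1, L=3
Step 2: N_Z=6, N_F=5, L=11
Step 3: N_Z=22, N_F=17, L=39
Step 4: N_Z=78, N_F=61, L=139
Step 5: N_Z=278, N_F=217, L=495
Step 6: N_Z=990, N_F=773, L=1763


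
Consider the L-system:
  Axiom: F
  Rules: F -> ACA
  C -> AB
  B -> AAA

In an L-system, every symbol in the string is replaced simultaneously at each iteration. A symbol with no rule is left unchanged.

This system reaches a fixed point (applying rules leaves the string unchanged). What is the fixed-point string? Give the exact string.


Answer: AAAAAA

Derivation:
Step 0: F
Step 1: ACA
Step 2: AABA
Step 3: AAAAAA
Step 4: AAAAAA  (unchanged — fixed point at step 3)


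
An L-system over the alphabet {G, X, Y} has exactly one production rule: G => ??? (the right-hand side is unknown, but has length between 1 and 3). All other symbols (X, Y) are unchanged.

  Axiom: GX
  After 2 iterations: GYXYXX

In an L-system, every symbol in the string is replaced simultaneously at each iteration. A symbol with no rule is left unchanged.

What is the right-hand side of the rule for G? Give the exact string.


Answer: GYX

Derivation:
Trying G => GYX:
  Step 0: GX
  Step 1: GYXX
  Step 2: GYXYXX
Matches the given result.


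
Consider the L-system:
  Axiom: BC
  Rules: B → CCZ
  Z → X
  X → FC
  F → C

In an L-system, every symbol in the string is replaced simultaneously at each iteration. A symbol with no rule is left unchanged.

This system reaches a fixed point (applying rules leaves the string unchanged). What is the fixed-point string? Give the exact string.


Answer: CCCCC

Derivation:
Step 0: BC
Step 1: CCZC
Step 2: CCXC
Step 3: CCFCC
Step 4: CCCCC
Step 5: CCCCC  (unchanged — fixed point at step 4)


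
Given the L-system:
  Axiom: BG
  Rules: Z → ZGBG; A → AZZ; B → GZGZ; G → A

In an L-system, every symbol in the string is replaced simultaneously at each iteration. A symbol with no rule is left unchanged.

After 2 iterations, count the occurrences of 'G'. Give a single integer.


Step 0: BG  (1 'G')
Step 1: GZGZA  (2 'G')
Step 2: AZGBGAZGBGAZZ  (4 'G')

Answer: 4


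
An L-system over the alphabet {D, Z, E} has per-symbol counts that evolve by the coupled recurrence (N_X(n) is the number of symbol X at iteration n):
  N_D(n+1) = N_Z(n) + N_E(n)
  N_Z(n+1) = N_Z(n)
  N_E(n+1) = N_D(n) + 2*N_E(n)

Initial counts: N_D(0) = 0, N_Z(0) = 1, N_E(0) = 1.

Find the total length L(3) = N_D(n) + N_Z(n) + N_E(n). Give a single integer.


Step 0: N_D=0, N_Z=1, N_E=1, L=2
Step 1: N_D=2, N_Z=1, N_E=2, L=5
Step 2: N_D=3, N_Z=1, N_E=6, L=10
Step 3: N_D=7, N_Z=1, N_E=15, L=23

Answer: 23


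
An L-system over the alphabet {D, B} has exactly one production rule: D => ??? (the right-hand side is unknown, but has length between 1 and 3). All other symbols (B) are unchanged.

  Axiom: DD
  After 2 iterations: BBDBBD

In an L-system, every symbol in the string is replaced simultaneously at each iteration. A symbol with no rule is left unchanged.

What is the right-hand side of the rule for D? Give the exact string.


Trying D => BD:
  Step 0: DD
  Step 1: BDBD
  Step 2: BBDBBD
Matches the given result.

Answer: BD


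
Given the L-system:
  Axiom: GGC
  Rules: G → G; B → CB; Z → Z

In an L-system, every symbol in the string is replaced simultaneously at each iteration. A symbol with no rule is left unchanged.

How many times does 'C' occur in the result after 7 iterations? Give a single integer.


Step 0: GGC  (1 'C')
Step 1: GGC  (1 'C')
Step 2: GGC  (1 'C')
Step 3: GGC  (1 'C')
Step 4: GGC  (1 'C')
Step 5: GGC  (1 'C')
Step 6: GGC  (1 'C')
Step 7: GGC  (1 'C')

Answer: 1


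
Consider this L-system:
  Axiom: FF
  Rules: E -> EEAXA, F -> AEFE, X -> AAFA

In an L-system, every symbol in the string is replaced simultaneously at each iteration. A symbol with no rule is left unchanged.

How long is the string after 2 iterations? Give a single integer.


Step 0: length = 2
Step 1: length = 8
Step 2: length = 30

Answer: 30


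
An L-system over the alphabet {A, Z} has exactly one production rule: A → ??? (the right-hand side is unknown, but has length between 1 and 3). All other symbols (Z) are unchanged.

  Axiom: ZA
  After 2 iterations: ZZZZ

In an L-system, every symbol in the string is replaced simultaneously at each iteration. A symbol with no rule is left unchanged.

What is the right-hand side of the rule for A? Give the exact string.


Trying A → ZZZ:
  Step 0: ZA
  Step 1: ZZZZ
  Step 2: ZZZZ
Matches the given result.

Answer: ZZZ


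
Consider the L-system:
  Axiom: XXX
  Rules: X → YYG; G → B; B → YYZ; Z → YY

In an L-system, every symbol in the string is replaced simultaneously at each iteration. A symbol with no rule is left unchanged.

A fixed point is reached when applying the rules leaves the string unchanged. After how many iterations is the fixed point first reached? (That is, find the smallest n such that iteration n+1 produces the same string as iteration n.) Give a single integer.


Step 0: XXX
Step 1: YYGYYGYYG
Step 2: YYBYYBYYB
Step 3: YYYYZYYYYZYYYYZ
Step 4: YYYYYYYYYYYYYYYYYY
Step 5: YYYYYYYYYYYYYYYYYY  (unchanged — fixed point at step 4)

Answer: 4


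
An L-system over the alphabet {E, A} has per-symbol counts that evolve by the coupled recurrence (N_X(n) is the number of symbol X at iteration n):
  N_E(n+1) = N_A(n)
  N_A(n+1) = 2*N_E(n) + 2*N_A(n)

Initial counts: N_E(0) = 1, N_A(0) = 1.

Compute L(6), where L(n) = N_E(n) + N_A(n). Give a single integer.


Step 0: N_E=1, N_A=1, L=2
Step 1: N_E=1, N_A=4, L=5
Step 2: N_E=4, N_A=10, L=14
Step 3: N_E=10, N_A=28, L=38
Step 4: N_E=28, N_A=76, L=104
Step 5: N_E=76, N_A=208, L=284
Step 6: N_E=208, N_A=568, L=776

Answer: 776


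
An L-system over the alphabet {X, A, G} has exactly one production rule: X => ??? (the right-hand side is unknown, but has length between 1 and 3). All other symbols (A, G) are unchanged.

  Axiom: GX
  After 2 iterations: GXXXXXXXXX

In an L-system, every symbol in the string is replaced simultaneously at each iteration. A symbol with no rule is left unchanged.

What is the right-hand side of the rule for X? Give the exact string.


Trying X => XXX:
  Step 0: GX
  Step 1: GXXX
  Step 2: GXXXXXXXXX
Matches the given result.

Answer: XXX


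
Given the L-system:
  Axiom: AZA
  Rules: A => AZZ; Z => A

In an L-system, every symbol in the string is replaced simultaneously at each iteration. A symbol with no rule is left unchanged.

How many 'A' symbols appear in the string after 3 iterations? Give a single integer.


Answer: 13

Derivation:
Step 0: AZA  (2 'A')
Step 1: AZZAAZZ  (3 'A')
Step 2: AZZAAAZZAZZAA  (7 'A')
Step 3: AZZAAAZZAZZAZZAAAZZAAAZZAZZ  (13 'A')


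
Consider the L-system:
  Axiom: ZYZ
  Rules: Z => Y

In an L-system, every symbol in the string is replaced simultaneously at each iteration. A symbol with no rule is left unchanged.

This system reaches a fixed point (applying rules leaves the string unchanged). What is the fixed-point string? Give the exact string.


Answer: YYY

Derivation:
Step 0: ZYZ
Step 1: YYY
Step 2: YYY  (unchanged — fixed point at step 1)


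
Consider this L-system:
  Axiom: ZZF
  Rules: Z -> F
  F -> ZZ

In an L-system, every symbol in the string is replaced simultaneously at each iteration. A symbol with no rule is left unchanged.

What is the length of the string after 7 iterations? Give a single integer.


Answer: 32

Derivation:
Step 0: length = 3
Step 1: length = 4
Step 2: length = 6
Step 3: length = 8
Step 4: length = 12
Step 5: length = 16
Step 6: length = 24
Step 7: length = 32


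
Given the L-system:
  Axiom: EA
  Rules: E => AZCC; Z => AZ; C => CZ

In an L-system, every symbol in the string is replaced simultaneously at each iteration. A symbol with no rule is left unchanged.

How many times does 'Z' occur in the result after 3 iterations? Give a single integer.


Step 0: EA  (0 'Z')
Step 1: AZCCA  (1 'Z')
Step 2: AAZCZCZA  (3 'Z')
Step 3: AAAZCZAZCZAZA  (5 'Z')

Answer: 5


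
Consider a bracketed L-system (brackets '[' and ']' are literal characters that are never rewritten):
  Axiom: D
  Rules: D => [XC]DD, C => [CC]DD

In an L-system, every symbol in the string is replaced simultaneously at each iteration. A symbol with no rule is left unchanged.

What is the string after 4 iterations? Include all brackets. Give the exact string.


Answer: [X[[[CC]DD[CC]DD][XC]DD[XC]DD[[CC]DD[CC]DD][XC]DD[XC]DD][X[CC]DD][XC]DD[XC]DD[X[CC]DD][XC]DD[XC]DD][X[[CC]DD[CC]DD][XC]DD[XC]DD][X[CC]DD][XC]DD[XC]DD[X[CC]DD][XC]DD[XC]DD[X[[CC]DD[CC]DD][XC]DD[XC]DD][X[CC]DD][XC]DD[XC]DD[X[CC]DD][XC]DD[XC]DD

Derivation:
Step 0: D
Step 1: [XC]DD
Step 2: [X[CC]DD][XC]DD[XC]DD
Step 3: [X[[CC]DD[CC]DD][XC]DD[XC]DD][X[CC]DD][XC]DD[XC]DD[X[CC]DD][XC]DD[XC]DD
Step 4: [X[[[CC]DD[CC]DD][XC]DD[XC]DD[[CC]DD[CC]DD][XC]DD[XC]DD][X[CC]DD][XC]DD[XC]DD[X[CC]DD][XC]DD[XC]DD][X[[CC]DD[CC]DD][XC]DD[XC]DD][X[CC]DD][XC]DD[XC]DD[X[CC]DD][XC]DD[XC]DD[X[[CC]DD[CC]DD][XC]DD[XC]DD][X[CC]DD][XC]DD[XC]DD[X[CC]DD][XC]DD[XC]DD


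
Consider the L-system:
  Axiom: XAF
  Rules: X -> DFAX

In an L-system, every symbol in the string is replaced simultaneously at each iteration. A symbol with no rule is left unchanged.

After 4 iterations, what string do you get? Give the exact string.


Step 0: XAF
Step 1: DFAXAF
Step 2: DFADFAXAF
Step 3: DFADFADFAXAF
Step 4: DFADFADFADFAXAF

Answer: DFADFADFADFAXAF


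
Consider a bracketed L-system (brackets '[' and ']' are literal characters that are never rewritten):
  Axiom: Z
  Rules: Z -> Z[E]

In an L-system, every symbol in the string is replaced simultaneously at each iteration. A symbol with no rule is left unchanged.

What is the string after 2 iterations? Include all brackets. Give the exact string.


Answer: Z[E][E]

Derivation:
Step 0: Z
Step 1: Z[E]
Step 2: Z[E][E]


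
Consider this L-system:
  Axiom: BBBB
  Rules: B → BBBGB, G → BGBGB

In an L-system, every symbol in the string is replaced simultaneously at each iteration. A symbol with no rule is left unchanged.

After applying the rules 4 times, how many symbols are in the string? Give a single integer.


Answer: 2500

Derivation:
Step 0: length = 4
Step 1: length = 20
Step 2: length = 100
Step 3: length = 500
Step 4: length = 2500


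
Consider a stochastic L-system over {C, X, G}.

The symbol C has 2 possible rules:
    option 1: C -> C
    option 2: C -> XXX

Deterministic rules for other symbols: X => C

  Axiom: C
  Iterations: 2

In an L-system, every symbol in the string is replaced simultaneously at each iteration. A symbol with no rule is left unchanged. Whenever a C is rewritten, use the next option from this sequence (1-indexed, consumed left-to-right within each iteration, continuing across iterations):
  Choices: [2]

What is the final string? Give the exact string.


Step 0: C
Step 1: XXX  (used choices [2])
Step 2: CCC  (used choices [])

Answer: CCC


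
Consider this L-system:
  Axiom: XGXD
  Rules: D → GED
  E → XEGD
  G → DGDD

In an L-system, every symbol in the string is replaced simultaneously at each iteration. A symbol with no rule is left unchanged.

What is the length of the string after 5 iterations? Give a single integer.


Step 0: length = 4
Step 1: length = 9
Step 2: length = 26
Step 3: length = 84
Step 4: length = 275
Step 5: length = 906

Answer: 906


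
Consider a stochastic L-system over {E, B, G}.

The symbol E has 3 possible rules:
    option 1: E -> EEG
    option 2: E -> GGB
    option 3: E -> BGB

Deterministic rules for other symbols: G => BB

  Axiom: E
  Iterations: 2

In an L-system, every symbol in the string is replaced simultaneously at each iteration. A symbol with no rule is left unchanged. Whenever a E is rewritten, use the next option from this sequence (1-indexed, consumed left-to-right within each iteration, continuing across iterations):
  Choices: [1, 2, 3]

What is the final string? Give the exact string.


Answer: GGBBGBBB

Derivation:
Step 0: E
Step 1: EEG  (used choices [1])
Step 2: GGBBGBBB  (used choices [2, 3])


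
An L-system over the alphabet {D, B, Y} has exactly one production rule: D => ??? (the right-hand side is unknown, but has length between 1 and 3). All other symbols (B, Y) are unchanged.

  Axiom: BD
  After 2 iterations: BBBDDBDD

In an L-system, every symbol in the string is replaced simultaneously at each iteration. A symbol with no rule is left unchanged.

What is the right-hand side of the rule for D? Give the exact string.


Answer: BDD

Derivation:
Trying D => BDD:
  Step 0: BD
  Step 1: BBDD
  Step 2: BBBDDBDD
Matches the given result.


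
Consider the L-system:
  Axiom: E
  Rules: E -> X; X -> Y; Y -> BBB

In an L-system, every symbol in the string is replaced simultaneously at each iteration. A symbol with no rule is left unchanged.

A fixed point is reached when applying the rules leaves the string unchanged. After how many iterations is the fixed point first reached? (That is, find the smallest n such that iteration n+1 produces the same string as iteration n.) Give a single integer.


Step 0: E
Step 1: X
Step 2: Y
Step 3: BBB
Step 4: BBB  (unchanged — fixed point at step 3)

Answer: 3


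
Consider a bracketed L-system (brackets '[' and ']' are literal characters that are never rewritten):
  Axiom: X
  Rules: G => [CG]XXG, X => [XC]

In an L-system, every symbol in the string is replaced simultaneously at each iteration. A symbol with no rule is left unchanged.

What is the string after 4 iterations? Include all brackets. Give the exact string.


Step 0: X
Step 1: [XC]
Step 2: [[XC]C]
Step 3: [[[XC]C]C]
Step 4: [[[[XC]C]C]C]

Answer: [[[[XC]C]C]C]


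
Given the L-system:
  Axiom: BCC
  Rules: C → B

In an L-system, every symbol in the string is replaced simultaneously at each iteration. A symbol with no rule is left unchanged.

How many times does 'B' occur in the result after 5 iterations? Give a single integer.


Answer: 3

Derivation:
Step 0: BCC  (1 'B')
Step 1: BBB  (3 'B')
Step 2: BBB  (3 'B')
Step 3: BBB  (3 'B')
Step 4: BBB  (3 'B')
Step 5: BBB  (3 'B')


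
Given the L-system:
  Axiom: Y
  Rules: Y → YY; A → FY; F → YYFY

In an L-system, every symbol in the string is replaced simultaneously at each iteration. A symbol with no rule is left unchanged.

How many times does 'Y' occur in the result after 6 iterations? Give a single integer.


Answer: 64

Derivation:
Step 0: Y  (1 'Y')
Step 1: YY  (2 'Y')
Step 2: YYYY  (4 'Y')
Step 3: YYYYYYYY  (8 'Y')
Step 4: YYYYYYYYYYYYYYYY  (16 'Y')
Step 5: YYYYYYYYYYYYYYYYYYYYYYYYYYYYYYYY  (32 'Y')
Step 6: YYYYYYYYYYYYYYYYYYYYYYYYYYYYYYYYYYYYYYYYYYYYYYYYYYYYYYYYYYYYYYYY  (64 'Y')


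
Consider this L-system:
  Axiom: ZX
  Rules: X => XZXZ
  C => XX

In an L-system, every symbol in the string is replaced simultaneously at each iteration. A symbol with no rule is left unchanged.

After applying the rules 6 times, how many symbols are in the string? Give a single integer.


Answer: 191

Derivation:
Step 0: length = 2
Step 1: length = 5
Step 2: length = 11
Step 3: length = 23
Step 4: length = 47
Step 5: length = 95
Step 6: length = 191


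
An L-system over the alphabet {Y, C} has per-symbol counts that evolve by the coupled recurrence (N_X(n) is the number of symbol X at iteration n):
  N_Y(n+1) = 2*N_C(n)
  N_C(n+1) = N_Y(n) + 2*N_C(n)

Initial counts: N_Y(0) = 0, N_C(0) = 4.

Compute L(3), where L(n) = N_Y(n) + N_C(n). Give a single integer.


Step 0: N_Y=0, N_C=4, L=4
Step 1: N_Y=8, N_C=8, L=16
Step 2: N_Y=16, N_C=24, L=40
Step 3: N_Y=48, N_C=64, L=112

Answer: 112


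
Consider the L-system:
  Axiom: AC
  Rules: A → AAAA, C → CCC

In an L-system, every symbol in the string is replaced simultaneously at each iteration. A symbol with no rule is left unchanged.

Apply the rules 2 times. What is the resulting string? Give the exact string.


Step 0: AC
Step 1: AAAACCC
Step 2: AAAAAAAAAAAAAAAACCCCCCCCC

Answer: AAAAAAAAAAAAAAAACCCCCCCCC


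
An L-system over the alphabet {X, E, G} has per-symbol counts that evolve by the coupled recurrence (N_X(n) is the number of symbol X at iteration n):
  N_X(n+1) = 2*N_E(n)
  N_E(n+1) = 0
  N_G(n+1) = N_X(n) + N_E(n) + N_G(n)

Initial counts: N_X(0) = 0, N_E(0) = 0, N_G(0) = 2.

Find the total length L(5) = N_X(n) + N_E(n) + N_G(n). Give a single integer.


Answer: 2

Derivation:
Step 0: N_X=0, N_E=0, N_G=2, L=2
Step 1: N_X=0, N_E=0, N_G=2, L=2
Step 2: N_X=0, N_E=0, N_G=2, L=2
Step 3: N_X=0, N_E=0, N_G=2, L=2
Step 4: N_X=0, N_E=0, N_G=2, L=2
Step 5: N_X=0, N_E=0, N_G=2, L=2


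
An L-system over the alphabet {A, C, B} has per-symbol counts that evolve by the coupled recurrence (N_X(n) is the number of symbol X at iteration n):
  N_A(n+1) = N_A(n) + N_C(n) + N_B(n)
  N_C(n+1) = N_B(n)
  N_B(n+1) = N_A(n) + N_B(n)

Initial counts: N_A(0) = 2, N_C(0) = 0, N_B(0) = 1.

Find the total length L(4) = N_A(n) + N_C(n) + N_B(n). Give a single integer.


Step 0: N_A=2, N_C=0, N_B=1, L=3
Step 1: N_A=3, N_C=1, N_B=3, L=7
Step 2: N_A=7, N_C=3, N_B=6, L=16
Step 3: N_A=16, N_C=6, N_B=13, L=35
Step 4: N_A=35, N_C=13, N_B=29, L=77

Answer: 77


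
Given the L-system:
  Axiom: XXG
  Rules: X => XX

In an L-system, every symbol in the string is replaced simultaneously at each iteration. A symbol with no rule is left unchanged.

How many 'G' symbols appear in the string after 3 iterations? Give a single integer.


Answer: 1

Derivation:
Step 0: XXG  (1 'G')
Step 1: XXXXG  (1 'G')
Step 2: XXXXXXXXG  (1 'G')
Step 3: XXXXXXXXXXXXXXXXG  (1 'G')


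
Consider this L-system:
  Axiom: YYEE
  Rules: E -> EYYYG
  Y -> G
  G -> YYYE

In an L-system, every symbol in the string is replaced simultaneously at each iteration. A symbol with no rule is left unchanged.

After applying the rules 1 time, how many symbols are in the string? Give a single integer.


Step 0: length = 4
Step 1: length = 12

Answer: 12


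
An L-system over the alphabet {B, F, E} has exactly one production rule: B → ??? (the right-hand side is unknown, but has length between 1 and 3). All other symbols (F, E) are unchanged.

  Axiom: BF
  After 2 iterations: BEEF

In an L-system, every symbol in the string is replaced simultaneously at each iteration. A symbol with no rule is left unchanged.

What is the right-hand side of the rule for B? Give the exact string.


Trying B → BE:
  Step 0: BF
  Step 1: BEF
  Step 2: BEEF
Matches the given result.

Answer: BE


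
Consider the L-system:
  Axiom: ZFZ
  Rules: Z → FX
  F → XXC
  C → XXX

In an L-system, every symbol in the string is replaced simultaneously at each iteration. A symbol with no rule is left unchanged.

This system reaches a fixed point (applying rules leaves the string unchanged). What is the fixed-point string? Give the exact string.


Step 0: ZFZ
Step 1: FXXXCFX
Step 2: XXCXXXXXXXXCX
Step 3: XXXXXXXXXXXXXXXXX
Step 4: XXXXXXXXXXXXXXXXX  (unchanged — fixed point at step 3)

Answer: XXXXXXXXXXXXXXXXX


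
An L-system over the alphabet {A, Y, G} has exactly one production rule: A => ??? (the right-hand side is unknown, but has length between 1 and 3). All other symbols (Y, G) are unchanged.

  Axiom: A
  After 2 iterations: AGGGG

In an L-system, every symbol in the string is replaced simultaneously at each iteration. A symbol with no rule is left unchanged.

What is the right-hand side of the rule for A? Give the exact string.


Trying A => AGG:
  Step 0: A
  Step 1: AGG
  Step 2: AGGGG
Matches the given result.

Answer: AGG


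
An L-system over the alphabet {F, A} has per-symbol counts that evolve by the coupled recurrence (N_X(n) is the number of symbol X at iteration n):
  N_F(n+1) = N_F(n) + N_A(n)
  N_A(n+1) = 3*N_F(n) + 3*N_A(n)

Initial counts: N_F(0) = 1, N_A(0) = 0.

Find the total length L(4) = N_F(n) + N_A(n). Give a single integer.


Step 0: N_F=1, N_A=0, L=1
Step 1: N_F=1, N_A=3, L=4
Step 2: N_F=4, N_A=12, L=16
Step 3: N_F=16, N_A=48, L=64
Step 4: N_F=64, N_A=192, L=256

Answer: 256


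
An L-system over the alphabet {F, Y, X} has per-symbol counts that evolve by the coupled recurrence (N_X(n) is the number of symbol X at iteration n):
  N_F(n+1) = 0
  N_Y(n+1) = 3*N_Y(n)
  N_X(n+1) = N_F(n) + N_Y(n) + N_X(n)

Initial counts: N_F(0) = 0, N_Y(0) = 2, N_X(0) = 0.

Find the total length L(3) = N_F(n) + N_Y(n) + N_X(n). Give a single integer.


Step 0: N_F=0, N_Y=2, N_X=0, L=2
Step 1: N_F=0, N_Y=6, N_X=2, L=8
Step 2: N_F=0, N_Y=18, N_X=8, L=26
Step 3: N_F=0, N_Y=54, N_X=26, L=80

Answer: 80


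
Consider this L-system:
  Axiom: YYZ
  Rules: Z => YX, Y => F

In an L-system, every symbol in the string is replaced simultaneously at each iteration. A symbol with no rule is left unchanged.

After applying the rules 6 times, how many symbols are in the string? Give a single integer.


Answer: 4

Derivation:
Step 0: length = 3
Step 1: length = 4
Step 2: length = 4
Step 3: length = 4
Step 4: length = 4
Step 5: length = 4
Step 6: length = 4


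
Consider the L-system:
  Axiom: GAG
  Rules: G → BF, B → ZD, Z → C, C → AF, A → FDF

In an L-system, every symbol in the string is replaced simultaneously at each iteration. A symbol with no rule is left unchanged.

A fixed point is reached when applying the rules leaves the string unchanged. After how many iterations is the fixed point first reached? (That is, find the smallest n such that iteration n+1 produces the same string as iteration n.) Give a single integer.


Answer: 5

Derivation:
Step 0: GAG
Step 1: BFFDFBF
Step 2: ZDFFDFZDF
Step 3: CDFFDFCDF
Step 4: AFDFFDFAFDF
Step 5: FDFFDFFDFFDFFDF
Step 6: FDFFDFFDFFDFFDF  (unchanged — fixed point at step 5)


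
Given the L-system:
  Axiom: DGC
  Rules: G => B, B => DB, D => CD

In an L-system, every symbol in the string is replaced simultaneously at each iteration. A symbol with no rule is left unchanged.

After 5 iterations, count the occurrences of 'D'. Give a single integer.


Step 0: DGC  (1 'D')
Step 1: CDBC  (1 'D')
Step 2: CCDDBC  (2 'D')
Step 3: CCCDCDDBC  (3 'D')
Step 4: CCCCDCCDCDDBC  (4 'D')
Step 5: CCCCCDCCCDCCDCDDBC  (5 'D')

Answer: 5


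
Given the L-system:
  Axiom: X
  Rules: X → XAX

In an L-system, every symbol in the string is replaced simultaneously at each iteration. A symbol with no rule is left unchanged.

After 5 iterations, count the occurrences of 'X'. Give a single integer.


Step 0: X  (1 'X')
Step 1: XAX  (2 'X')
Step 2: XAXAXAX  (4 'X')
Step 3: XAXAXAXAXAXAXAX  (8 'X')
Step 4: XAXAXAXAXAXAXAXAXAXAXAXAXAXAXAX  (16 'X')
Step 5: XAXAXAXAXAXAXAXAXAXAXAXAXAXAXAXAXAXAXAXAXAXAXAXAXAXAXAXAXAXAXAX  (32 'X')

Answer: 32


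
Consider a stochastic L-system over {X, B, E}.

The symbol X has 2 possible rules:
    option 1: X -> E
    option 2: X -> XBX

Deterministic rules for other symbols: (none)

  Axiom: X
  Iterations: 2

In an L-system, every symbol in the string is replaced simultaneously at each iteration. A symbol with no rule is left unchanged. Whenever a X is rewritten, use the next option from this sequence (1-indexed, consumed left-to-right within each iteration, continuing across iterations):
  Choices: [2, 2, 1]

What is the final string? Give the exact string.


Answer: XBXBE

Derivation:
Step 0: X
Step 1: XBX  (used choices [2])
Step 2: XBXBE  (used choices [2, 1])


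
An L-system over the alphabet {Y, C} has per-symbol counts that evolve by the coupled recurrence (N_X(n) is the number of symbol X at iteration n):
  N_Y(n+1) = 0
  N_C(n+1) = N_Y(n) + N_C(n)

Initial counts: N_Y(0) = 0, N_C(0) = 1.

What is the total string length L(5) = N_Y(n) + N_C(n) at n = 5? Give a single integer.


Answer: 1

Derivation:
Step 0: N_Y=0, N_C=1, L=1
Step 1: N_Y=0, N_C=1, L=1
Step 2: N_Y=0, N_C=1, L=1
Step 3: N_Y=0, N_C=1, L=1
Step 4: N_Y=0, N_C=1, L=1
Step 5: N_Y=0, N_C=1, L=1


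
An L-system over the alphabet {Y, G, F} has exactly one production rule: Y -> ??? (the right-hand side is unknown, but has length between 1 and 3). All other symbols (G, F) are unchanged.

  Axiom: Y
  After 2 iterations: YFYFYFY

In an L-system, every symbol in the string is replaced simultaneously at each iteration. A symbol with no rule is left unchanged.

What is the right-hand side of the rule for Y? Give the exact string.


Answer: YFY

Derivation:
Trying Y -> YFY:
  Step 0: Y
  Step 1: YFY
  Step 2: YFYFYFY
Matches the given result.


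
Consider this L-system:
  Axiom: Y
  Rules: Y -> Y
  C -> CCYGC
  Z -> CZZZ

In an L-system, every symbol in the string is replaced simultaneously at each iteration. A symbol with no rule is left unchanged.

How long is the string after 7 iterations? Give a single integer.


Answer: 1

Derivation:
Step 0: length = 1
Step 1: length = 1
Step 2: length = 1
Step 3: length = 1
Step 4: length = 1
Step 5: length = 1
Step 6: length = 1
Step 7: length = 1


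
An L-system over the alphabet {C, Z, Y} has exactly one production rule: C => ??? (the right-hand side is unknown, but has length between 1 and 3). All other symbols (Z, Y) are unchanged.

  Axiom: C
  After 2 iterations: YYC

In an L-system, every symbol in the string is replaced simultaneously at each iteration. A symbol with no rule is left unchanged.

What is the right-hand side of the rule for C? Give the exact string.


Trying C => YC:
  Step 0: C
  Step 1: YC
  Step 2: YYC
Matches the given result.

Answer: YC


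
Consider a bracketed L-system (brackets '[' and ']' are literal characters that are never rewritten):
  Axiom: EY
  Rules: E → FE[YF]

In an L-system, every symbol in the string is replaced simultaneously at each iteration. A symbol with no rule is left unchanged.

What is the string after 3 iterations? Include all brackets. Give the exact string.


Step 0: EY
Step 1: FE[YF]Y
Step 2: FFE[YF][YF]Y
Step 3: FFFE[YF][YF][YF]Y

Answer: FFFE[YF][YF][YF]Y


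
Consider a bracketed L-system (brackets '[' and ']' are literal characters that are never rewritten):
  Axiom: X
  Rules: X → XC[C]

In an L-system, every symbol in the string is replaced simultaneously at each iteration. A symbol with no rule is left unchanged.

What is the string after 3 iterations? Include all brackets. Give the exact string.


Step 0: X
Step 1: XC[C]
Step 2: XC[C]C[C]
Step 3: XC[C]C[C]C[C]

Answer: XC[C]C[C]C[C]


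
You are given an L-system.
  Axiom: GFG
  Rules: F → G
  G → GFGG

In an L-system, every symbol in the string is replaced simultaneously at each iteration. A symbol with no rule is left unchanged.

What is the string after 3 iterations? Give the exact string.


Answer: GFGGGGFGGGFGGGFGGGFGGGGFGGGFGGGFGGGGFGGGFGGGFGGGGFGGGFGGGFGGGGFGGGFGGGFGGGFGGGGFGGGFGGGFGGGGFGGGFGG

Derivation:
Step 0: GFG
Step 1: GFGGGGFGG
Step 2: GFGGGGFGGGFGGGFGGGFGGGGFGGGFGG
Step 3: GFGGGGFGGGFGGGFGGGFGGGGFGGGFGGGFGGGGFGGGFGGGFGGGGFGGGFGGGFGGGGFGGGFGGGFGGGFGGGGFGGGFGGGFGGGGFGGGFGG


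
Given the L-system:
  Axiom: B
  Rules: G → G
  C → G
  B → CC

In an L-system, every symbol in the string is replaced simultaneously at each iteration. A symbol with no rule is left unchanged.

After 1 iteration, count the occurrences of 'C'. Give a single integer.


Step 0: B  (0 'C')
Step 1: CC  (2 'C')

Answer: 2


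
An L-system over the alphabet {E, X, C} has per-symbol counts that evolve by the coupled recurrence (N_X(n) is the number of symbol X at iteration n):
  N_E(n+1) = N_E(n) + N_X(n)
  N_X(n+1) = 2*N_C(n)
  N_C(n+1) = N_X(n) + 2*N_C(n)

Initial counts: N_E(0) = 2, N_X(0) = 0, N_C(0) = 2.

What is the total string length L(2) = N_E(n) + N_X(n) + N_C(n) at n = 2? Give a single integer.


Answer: 26

Derivation:
Step 0: N_E=2, N_X=0, N_C=2, L=4
Step 1: N_E=2, N_X=4, N_C=4, L=10
Step 2: N_E=6, N_X=8, N_C=12, L=26


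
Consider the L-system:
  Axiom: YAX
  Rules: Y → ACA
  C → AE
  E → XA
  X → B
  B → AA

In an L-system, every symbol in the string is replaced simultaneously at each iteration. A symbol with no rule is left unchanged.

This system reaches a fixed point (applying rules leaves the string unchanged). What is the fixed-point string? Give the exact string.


Answer: AAAAAAAAA

Derivation:
Step 0: YAX
Step 1: ACAAB
Step 2: AAEAAAA
Step 3: AAXAAAAA
Step 4: AABAAAAA
Step 5: AAAAAAAAA
Step 6: AAAAAAAAA  (unchanged — fixed point at step 5)


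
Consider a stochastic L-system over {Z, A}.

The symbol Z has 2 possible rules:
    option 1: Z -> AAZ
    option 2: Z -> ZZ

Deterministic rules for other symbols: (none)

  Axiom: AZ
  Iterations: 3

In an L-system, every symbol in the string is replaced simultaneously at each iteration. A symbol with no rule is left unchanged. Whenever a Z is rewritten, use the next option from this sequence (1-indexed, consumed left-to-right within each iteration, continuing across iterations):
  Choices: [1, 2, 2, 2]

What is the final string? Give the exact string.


Answer: AAAZZZZ

Derivation:
Step 0: AZ
Step 1: AAAZ  (used choices [1])
Step 2: AAAZZ  (used choices [2])
Step 3: AAAZZZZ  (used choices [2, 2])


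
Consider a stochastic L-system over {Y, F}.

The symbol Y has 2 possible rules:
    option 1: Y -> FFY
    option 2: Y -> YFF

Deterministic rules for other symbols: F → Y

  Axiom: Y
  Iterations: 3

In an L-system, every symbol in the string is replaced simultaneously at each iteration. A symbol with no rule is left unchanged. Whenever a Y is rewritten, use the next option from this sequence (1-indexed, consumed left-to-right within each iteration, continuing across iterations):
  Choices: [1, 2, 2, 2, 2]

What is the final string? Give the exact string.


Step 0: Y
Step 1: FFY  (used choices [1])
Step 2: YYYFF  (used choices [2])
Step 3: YFFYFFYFFYY  (used choices [2, 2, 2])

Answer: YFFYFFYFFYY


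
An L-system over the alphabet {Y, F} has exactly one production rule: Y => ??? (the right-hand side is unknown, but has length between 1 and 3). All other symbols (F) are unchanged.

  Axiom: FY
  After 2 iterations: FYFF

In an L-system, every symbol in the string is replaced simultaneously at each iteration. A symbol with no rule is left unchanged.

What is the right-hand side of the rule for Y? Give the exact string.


Answer: YF

Derivation:
Trying Y => YF:
  Step 0: FY
  Step 1: FYF
  Step 2: FYFF
Matches the given result.


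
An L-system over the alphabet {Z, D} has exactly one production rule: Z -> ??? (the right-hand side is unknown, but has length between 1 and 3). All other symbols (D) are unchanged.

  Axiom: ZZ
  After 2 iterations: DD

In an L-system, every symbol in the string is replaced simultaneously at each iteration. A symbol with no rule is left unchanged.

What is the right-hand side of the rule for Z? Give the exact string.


Answer: D

Derivation:
Trying Z -> D:
  Step 0: ZZ
  Step 1: DD
  Step 2: DD
Matches the given result.


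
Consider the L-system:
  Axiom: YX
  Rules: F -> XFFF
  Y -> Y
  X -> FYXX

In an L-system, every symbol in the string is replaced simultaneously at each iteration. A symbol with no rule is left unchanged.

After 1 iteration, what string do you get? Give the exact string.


Answer: YFYXX

Derivation:
Step 0: YX
Step 1: YFYXX


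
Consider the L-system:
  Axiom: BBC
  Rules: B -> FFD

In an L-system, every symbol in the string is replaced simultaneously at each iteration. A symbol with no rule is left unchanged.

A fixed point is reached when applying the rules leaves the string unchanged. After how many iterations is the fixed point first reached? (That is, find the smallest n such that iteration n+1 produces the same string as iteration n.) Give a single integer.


Step 0: BBC
Step 1: FFDFFDC
Step 2: FFDFFDC  (unchanged — fixed point at step 1)

Answer: 1


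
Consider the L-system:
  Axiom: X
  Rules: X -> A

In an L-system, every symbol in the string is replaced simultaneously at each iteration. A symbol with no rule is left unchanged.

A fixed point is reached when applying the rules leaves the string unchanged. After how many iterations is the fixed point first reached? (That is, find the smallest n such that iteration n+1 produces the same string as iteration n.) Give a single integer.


Step 0: X
Step 1: A
Step 2: A  (unchanged — fixed point at step 1)

Answer: 1


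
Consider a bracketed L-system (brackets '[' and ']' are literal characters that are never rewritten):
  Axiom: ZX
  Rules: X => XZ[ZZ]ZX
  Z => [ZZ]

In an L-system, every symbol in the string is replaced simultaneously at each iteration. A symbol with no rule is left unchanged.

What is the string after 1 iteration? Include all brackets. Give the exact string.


Answer: [ZZ]XZ[ZZ]ZX

Derivation:
Step 0: ZX
Step 1: [ZZ]XZ[ZZ]ZX
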